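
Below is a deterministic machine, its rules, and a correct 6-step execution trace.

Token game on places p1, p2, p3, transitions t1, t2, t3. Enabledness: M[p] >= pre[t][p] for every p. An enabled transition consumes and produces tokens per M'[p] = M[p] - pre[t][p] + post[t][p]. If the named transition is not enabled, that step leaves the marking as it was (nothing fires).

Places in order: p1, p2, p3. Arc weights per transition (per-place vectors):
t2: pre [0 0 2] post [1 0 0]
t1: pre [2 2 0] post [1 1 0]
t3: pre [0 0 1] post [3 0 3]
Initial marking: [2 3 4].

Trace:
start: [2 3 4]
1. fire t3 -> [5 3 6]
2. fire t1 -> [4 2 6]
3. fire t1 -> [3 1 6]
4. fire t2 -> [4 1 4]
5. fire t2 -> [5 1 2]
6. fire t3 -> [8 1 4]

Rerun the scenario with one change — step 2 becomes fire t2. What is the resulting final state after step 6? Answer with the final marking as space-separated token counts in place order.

(re-executing from step 2 with the substitution; state before step 2: [5 3 6])
2. fire t2 -> [6 3 4]
3. fire t1 -> [5 2 4]
4. fire t2 -> [6 2 2]
5. fire t2 -> [7 2 0]
6. fire t3 -> [7 2 0]

7 2 0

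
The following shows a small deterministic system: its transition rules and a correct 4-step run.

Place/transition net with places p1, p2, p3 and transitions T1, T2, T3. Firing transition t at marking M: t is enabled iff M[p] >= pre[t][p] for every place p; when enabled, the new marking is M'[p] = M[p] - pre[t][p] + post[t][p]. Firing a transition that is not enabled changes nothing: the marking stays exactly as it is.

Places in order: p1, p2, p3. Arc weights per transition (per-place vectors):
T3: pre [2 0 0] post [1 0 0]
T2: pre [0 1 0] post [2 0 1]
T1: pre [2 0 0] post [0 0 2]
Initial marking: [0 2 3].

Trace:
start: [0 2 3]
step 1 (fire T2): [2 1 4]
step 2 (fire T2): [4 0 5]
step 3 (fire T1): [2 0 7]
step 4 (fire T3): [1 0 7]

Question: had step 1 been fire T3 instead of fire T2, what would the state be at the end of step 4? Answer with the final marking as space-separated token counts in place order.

0 1 6

(re-executing from step 1 with the substitution; state before step 1: [0 2 3])
step 1 (fire T3): [0 2 3]
step 2 (fire T2): [2 1 4]
step 3 (fire T1): [0 1 6]
step 4 (fire T3): [0 1 6]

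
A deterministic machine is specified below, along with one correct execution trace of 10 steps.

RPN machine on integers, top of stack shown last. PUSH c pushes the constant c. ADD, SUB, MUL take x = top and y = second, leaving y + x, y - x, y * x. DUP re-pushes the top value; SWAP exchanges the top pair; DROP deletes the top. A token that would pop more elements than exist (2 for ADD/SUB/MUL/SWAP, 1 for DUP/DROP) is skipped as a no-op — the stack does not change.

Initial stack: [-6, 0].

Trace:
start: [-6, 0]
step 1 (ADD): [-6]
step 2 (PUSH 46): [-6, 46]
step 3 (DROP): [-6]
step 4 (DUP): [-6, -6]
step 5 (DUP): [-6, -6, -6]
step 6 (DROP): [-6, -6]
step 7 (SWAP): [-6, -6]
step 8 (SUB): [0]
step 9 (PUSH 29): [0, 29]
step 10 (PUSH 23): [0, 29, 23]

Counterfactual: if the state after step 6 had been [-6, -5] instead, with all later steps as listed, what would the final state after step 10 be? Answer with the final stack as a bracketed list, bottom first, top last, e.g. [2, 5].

state after step 6 := [-6, -5]
step 7 (SWAP): [-5, -6]
step 8 (SUB): [1]
step 9 (PUSH 29): [1, 29]
step 10 (PUSH 23): [1, 29, 23]

[1, 29, 23]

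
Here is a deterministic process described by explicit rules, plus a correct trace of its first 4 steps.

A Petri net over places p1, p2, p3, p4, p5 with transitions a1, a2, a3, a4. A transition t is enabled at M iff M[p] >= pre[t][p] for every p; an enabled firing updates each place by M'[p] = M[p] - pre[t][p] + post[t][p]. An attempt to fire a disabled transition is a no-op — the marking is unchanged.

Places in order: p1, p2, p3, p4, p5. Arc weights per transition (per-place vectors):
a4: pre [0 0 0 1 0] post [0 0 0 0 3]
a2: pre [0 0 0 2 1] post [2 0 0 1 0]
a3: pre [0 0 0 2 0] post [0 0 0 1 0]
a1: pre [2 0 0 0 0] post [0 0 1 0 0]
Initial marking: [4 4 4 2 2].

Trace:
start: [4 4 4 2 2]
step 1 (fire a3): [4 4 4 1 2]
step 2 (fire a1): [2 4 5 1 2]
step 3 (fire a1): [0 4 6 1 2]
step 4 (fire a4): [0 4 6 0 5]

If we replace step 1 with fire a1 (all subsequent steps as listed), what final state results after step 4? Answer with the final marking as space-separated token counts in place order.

(re-executing from step 1 with the substitution; state before step 1: [4 4 4 2 2])
step 1 (fire a1): [2 4 5 2 2]
step 2 (fire a1): [0 4 6 2 2]
step 3 (fire a1): [0 4 6 2 2]
step 4 (fire a4): [0 4 6 1 5]

0 4 6 1 5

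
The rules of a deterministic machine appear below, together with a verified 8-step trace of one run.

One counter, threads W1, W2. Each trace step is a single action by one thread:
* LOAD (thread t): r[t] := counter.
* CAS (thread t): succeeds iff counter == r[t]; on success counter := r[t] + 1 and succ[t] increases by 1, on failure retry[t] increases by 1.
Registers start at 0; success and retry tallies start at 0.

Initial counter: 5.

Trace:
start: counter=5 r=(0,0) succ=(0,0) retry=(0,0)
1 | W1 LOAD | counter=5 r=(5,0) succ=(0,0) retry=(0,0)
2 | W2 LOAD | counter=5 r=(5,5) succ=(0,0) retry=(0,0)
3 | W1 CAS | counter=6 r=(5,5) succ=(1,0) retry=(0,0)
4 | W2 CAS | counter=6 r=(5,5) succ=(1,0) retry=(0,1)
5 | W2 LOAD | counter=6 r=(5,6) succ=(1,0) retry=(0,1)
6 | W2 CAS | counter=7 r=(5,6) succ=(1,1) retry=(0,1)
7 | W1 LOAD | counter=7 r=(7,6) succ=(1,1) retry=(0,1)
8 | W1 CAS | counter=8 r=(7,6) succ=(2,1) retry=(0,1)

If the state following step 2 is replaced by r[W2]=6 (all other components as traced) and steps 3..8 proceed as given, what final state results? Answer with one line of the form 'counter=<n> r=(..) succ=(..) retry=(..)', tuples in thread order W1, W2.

state after step 2 := counter=5 r=(5,6) succ=(0,0) retry=(0,0)
3 | W1 CAS | counter=6 r=(5,6) succ=(1,0) retry=(0,0)
4 | W2 CAS | counter=7 r=(5,6) succ=(1,1) retry=(0,0)
5 | W2 LOAD | counter=7 r=(5,7) succ=(1,1) retry=(0,0)
6 | W2 CAS | counter=8 r=(5,7) succ=(1,2) retry=(0,0)
7 | W1 LOAD | counter=8 r=(8,7) succ=(1,2) retry=(0,0)
8 | W1 CAS | counter=9 r=(8,7) succ=(2,2) retry=(0,0)

counter=9 r=(8,7) succ=(2,2) retry=(0,0)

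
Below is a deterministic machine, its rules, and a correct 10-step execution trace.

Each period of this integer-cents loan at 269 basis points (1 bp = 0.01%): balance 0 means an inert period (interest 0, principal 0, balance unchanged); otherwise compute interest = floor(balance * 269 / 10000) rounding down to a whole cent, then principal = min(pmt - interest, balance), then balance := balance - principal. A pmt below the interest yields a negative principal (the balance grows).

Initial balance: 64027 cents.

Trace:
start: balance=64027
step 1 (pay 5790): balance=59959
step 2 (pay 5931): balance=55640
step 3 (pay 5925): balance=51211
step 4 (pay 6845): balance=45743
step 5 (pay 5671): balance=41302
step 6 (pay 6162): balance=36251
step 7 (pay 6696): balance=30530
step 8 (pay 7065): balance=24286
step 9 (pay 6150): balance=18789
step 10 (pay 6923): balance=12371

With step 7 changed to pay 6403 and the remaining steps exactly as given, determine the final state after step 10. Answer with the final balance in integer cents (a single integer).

12688

(re-executing from step 7 with the substitution; state before step 7: balance=36251)
step 7 (pay 6403): balance=30823
step 8 (pay 7065): balance=24587
step 9 (pay 6150): balance=19098
step 10 (pay 6923): balance=12688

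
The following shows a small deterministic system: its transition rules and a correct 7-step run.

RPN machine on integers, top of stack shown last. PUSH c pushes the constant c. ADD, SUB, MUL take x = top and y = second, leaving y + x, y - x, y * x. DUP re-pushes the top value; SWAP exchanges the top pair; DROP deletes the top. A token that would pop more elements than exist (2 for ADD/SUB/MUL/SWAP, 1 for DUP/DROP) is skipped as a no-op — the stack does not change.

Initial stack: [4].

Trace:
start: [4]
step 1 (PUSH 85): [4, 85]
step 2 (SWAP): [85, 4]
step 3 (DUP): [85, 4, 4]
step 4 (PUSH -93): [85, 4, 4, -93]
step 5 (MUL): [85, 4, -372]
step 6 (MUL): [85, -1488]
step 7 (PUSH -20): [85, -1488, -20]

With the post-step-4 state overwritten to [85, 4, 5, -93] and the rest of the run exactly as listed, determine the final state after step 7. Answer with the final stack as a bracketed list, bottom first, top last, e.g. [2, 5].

[85, -1860, -20]

state after step 4 := [85, 4, 5, -93]
step 5 (MUL): [85, 4, -465]
step 6 (MUL): [85, -1860]
step 7 (PUSH -20): [85, -1860, -20]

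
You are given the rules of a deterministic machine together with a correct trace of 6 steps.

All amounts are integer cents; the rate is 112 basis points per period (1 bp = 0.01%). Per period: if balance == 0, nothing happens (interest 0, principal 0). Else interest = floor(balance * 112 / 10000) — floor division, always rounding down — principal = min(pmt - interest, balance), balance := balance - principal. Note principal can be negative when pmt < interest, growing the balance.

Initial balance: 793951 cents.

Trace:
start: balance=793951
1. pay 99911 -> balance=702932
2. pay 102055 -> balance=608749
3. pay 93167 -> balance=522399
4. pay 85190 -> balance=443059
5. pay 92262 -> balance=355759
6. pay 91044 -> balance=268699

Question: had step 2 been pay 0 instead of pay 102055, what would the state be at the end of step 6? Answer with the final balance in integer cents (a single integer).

375405

(re-executing from step 2 with the substitution; state before step 2: balance=702932)
2. pay 0 -> balance=710804
3. pay 93167 -> balance=625598
4. pay 85190 -> balance=547414
5. pay 92262 -> balance=461283
6. pay 91044 -> balance=375405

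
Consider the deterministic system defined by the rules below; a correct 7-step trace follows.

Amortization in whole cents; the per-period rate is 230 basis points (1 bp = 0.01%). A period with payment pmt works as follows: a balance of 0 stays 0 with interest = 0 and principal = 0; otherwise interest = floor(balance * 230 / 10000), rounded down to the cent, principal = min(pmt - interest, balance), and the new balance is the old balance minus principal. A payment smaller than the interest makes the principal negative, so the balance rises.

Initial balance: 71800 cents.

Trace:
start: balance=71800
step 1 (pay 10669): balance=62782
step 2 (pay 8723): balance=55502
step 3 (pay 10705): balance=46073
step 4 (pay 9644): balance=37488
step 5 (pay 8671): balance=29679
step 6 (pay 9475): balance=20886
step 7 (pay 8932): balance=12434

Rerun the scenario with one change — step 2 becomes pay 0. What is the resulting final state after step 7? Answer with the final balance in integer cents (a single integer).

22208

(re-executing from step 2 with the substitution; state before step 2: balance=62782)
step 2 (pay 0): balance=64225
step 3 (pay 10705): balance=54997
step 4 (pay 9644): balance=46617
step 5 (pay 8671): balance=39018
step 6 (pay 9475): balance=30440
step 7 (pay 8932): balance=22208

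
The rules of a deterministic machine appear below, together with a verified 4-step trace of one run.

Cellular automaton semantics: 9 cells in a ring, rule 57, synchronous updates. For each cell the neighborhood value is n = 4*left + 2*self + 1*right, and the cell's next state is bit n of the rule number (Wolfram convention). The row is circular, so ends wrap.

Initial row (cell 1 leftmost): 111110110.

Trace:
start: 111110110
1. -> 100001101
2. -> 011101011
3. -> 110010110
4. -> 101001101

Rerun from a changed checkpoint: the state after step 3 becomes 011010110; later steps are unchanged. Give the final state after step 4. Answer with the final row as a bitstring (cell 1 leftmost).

010101101

state after step 3 := 011010110
4. -> 010101101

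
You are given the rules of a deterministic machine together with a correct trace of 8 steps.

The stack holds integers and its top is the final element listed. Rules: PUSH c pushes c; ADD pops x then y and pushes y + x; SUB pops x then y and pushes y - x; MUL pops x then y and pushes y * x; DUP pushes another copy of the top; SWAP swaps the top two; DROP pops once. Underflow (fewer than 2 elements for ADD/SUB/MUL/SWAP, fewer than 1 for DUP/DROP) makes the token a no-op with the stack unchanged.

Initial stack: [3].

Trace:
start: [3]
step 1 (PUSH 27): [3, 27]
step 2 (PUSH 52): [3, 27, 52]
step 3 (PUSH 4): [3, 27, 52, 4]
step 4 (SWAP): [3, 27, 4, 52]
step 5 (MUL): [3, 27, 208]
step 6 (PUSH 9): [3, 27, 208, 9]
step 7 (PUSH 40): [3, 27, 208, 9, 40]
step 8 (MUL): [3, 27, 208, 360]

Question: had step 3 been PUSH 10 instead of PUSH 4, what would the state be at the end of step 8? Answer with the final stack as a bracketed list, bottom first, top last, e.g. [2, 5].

(re-executing from step 3 with the substitution; state before step 3: [3, 27, 52])
step 3 (PUSH 10): [3, 27, 52, 10]
step 4 (SWAP): [3, 27, 10, 52]
step 5 (MUL): [3, 27, 520]
step 6 (PUSH 9): [3, 27, 520, 9]
step 7 (PUSH 40): [3, 27, 520, 9, 40]
step 8 (MUL): [3, 27, 520, 360]

[3, 27, 520, 360]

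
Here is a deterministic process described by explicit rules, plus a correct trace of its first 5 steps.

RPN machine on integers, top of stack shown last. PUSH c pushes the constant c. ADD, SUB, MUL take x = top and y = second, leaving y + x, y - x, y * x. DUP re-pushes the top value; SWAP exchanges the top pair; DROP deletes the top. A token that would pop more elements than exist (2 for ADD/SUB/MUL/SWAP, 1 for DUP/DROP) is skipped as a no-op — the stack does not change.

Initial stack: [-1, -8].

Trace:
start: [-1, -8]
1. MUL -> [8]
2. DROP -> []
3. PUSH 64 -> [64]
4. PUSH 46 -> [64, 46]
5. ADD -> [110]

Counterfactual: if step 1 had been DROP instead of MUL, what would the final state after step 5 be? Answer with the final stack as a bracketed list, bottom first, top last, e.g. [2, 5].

[110]

(re-executing from step 1 with the substitution; state before step 1: [-1, -8])
1. DROP -> [-1]
2. DROP -> []
3. PUSH 64 -> [64]
4. PUSH 46 -> [64, 46]
5. ADD -> [110]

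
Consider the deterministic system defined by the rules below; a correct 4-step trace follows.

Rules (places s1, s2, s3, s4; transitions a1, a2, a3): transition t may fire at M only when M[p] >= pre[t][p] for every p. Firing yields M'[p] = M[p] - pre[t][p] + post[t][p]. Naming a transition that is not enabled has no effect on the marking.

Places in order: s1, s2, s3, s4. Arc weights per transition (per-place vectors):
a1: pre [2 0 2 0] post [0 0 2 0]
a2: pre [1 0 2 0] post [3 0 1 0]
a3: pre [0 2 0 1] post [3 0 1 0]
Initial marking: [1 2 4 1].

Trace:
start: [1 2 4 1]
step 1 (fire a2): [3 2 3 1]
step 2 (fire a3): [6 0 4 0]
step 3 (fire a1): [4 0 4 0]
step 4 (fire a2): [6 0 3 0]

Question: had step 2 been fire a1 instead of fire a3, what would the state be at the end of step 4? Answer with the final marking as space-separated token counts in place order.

3 2 2 1

(re-executing from step 2 with the substitution; state before step 2: [3 2 3 1])
step 2 (fire a1): [1 2 3 1]
step 3 (fire a1): [1 2 3 1]
step 4 (fire a2): [3 2 2 1]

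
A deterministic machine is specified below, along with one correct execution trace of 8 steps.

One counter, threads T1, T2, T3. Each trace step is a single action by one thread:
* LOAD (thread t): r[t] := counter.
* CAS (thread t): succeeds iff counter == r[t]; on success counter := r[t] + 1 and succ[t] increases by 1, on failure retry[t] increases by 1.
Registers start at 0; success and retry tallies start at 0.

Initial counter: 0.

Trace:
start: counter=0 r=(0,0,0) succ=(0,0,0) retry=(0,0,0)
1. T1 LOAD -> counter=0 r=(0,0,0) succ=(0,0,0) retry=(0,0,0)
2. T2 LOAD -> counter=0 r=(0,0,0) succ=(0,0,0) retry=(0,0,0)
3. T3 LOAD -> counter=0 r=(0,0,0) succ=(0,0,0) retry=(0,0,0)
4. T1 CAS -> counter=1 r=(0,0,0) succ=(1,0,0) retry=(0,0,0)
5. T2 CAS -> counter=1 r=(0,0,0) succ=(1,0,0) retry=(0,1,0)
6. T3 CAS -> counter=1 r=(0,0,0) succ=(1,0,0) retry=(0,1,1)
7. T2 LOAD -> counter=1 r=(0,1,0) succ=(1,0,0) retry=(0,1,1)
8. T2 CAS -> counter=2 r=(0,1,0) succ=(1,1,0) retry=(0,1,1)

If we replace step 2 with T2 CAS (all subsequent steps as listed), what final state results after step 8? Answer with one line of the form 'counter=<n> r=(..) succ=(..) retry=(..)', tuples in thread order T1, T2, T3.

counter=3 r=(0,2,1) succ=(0,2,1) retry=(1,1,0)

(re-executing from step 2 with the substitution; state before step 2: counter=0 r=(0,0,0) succ=(0,0,0) retry=(0,0,0))
2. T2 CAS -> counter=1 r=(0,0,0) succ=(0,1,0) retry=(0,0,0)
3. T3 LOAD -> counter=1 r=(0,0,1) succ=(0,1,0) retry=(0,0,0)
4. T1 CAS -> counter=1 r=(0,0,1) succ=(0,1,0) retry=(1,0,0)
5. T2 CAS -> counter=1 r=(0,0,1) succ=(0,1,0) retry=(1,1,0)
6. T3 CAS -> counter=2 r=(0,0,1) succ=(0,1,1) retry=(1,1,0)
7. T2 LOAD -> counter=2 r=(0,2,1) succ=(0,1,1) retry=(1,1,0)
8. T2 CAS -> counter=3 r=(0,2,1) succ=(0,2,1) retry=(1,1,0)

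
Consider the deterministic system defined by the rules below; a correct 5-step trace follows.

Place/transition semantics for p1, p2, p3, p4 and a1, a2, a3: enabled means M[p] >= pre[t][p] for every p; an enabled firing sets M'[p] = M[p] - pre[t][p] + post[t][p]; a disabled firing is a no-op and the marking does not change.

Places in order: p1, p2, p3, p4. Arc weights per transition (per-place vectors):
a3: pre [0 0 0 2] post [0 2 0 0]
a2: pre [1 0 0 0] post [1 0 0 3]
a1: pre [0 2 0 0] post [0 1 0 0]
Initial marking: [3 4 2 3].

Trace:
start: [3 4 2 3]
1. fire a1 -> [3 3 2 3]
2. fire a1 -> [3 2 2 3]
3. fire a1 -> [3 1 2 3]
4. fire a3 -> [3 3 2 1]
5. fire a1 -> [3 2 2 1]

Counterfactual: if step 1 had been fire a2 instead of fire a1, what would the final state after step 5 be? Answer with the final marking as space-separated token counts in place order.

3 3 2 4

(re-executing from step 1 with the substitution; state before step 1: [3 4 2 3])
1. fire a2 -> [3 4 2 6]
2. fire a1 -> [3 3 2 6]
3. fire a1 -> [3 2 2 6]
4. fire a3 -> [3 4 2 4]
5. fire a1 -> [3 3 2 4]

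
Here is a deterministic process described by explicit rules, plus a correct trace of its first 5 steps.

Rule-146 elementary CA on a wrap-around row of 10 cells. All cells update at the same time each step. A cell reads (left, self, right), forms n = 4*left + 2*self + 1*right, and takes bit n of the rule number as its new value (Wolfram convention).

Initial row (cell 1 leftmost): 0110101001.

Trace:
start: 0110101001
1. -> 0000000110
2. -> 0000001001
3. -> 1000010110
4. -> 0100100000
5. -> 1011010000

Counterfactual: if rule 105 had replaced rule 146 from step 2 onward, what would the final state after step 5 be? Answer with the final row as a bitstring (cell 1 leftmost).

0111100110

(re-executing steps 2..5 under rule 105; state before step 2: 0000000110)
2. -> 1111110110
3. -> 1000011111
4. -> 1011010000
5. -> 0111100110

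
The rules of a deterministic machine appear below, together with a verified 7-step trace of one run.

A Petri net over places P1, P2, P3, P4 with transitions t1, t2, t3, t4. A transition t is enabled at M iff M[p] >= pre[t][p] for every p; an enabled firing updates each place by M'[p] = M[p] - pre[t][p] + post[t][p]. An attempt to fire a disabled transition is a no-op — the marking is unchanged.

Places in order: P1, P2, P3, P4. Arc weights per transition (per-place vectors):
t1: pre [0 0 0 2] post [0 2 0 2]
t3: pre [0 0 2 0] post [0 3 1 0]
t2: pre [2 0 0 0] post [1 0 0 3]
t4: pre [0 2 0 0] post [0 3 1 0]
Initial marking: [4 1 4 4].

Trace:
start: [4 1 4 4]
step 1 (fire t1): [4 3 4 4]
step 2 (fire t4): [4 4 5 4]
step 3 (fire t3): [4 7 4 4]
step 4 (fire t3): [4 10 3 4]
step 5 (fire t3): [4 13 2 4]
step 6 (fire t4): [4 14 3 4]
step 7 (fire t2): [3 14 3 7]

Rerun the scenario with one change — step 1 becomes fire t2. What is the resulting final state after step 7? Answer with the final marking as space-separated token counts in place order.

2 11 2 10

(re-executing from step 1 with the substitution; state before step 1: [4 1 4 4])
step 1 (fire t2): [3 1 4 7]
step 2 (fire t4): [3 1 4 7]
step 3 (fire t3): [3 4 3 7]
step 4 (fire t3): [3 7 2 7]
step 5 (fire t3): [3 10 1 7]
step 6 (fire t4): [3 11 2 7]
step 7 (fire t2): [2 11 2 10]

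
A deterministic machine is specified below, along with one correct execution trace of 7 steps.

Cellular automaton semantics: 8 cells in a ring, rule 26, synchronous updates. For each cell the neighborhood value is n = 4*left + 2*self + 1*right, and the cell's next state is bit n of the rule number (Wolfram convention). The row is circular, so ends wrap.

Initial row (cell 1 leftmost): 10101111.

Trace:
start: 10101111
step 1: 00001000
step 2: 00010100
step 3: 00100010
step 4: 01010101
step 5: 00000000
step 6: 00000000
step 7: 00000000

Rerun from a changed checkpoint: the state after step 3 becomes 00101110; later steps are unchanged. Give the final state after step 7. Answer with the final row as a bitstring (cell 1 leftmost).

01011000

state after step 3 := 00101110
step 4: 01001001
step 5: 00110110
step 6: 01100101
step 7: 01011000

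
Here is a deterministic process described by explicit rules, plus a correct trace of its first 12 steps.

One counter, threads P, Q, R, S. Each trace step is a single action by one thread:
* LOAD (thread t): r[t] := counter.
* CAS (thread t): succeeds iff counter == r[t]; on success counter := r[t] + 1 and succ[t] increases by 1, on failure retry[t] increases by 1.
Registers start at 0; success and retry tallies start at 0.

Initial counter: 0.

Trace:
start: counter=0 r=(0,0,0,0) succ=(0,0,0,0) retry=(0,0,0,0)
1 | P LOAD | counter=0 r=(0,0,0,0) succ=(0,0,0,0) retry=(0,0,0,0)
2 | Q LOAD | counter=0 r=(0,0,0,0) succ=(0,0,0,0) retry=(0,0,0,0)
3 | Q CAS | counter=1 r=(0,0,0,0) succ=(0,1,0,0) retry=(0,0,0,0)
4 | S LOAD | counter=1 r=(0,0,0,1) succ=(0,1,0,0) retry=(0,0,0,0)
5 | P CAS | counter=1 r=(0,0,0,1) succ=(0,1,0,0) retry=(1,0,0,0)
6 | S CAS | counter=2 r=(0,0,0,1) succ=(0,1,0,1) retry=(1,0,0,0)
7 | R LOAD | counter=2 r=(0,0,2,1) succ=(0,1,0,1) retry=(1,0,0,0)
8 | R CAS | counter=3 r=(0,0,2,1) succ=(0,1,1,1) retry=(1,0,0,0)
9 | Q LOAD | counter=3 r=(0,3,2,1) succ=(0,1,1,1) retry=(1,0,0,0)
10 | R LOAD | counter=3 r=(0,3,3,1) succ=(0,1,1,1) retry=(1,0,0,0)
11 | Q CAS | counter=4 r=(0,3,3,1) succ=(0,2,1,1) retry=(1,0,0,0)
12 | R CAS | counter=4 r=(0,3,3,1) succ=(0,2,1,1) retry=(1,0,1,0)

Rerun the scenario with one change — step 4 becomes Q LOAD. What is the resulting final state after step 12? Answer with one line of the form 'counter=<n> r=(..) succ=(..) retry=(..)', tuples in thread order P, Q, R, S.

(re-executing from step 4 with the substitution; state before step 4: counter=1 r=(0,0,0,0) succ=(0,1,0,0) retry=(0,0,0,0))
4 | Q LOAD | counter=1 r=(0,1,0,0) succ=(0,1,0,0) retry=(0,0,0,0)
5 | P CAS | counter=1 r=(0,1,0,0) succ=(0,1,0,0) retry=(1,0,0,0)
6 | S CAS | counter=1 r=(0,1,0,0) succ=(0,1,0,0) retry=(1,0,0,1)
7 | R LOAD | counter=1 r=(0,1,1,0) succ=(0,1,0,0) retry=(1,0,0,1)
8 | R CAS | counter=2 r=(0,1,1,0) succ=(0,1,1,0) retry=(1,0,0,1)
9 | Q LOAD | counter=2 r=(0,2,1,0) succ=(0,1,1,0) retry=(1,0,0,1)
10 | R LOAD | counter=2 r=(0,2,2,0) succ=(0,1,1,0) retry=(1,0,0,1)
11 | Q CAS | counter=3 r=(0,2,2,0) succ=(0,2,1,0) retry=(1,0,0,1)
12 | R CAS | counter=3 r=(0,2,2,0) succ=(0,2,1,0) retry=(1,0,1,1)

counter=3 r=(0,2,2,0) succ=(0,2,1,0) retry=(1,0,1,1)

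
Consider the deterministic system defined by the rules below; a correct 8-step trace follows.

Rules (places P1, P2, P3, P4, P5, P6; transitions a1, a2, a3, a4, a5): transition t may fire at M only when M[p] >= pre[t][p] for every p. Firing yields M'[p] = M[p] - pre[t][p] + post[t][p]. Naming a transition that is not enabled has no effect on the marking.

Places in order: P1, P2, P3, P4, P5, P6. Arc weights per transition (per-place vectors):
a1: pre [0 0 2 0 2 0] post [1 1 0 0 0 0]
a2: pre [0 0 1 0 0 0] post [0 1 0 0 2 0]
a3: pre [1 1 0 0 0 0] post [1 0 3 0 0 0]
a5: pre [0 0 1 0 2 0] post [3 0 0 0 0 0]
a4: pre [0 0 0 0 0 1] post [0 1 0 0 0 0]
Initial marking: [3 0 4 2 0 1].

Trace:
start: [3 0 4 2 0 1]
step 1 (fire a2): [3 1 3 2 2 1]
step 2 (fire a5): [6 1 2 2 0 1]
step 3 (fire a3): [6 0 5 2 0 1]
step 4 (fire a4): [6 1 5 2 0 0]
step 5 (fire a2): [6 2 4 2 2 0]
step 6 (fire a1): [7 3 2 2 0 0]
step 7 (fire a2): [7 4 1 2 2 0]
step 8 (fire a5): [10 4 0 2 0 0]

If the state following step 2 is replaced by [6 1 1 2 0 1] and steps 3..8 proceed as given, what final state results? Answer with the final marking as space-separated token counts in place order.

state after step 2 := [6 1 1 2 0 1]
step 3 (fire a3): [6 0 4 2 0 1]
step 4 (fire a4): [6 1 4 2 0 0]
step 5 (fire a2): [6 2 3 2 2 0]
step 6 (fire a1): [7 3 1 2 0 0]
step 7 (fire a2): [7 4 0 2 2 0]
step 8 (fire a5): [7 4 0 2 2 0]

7 4 0 2 2 0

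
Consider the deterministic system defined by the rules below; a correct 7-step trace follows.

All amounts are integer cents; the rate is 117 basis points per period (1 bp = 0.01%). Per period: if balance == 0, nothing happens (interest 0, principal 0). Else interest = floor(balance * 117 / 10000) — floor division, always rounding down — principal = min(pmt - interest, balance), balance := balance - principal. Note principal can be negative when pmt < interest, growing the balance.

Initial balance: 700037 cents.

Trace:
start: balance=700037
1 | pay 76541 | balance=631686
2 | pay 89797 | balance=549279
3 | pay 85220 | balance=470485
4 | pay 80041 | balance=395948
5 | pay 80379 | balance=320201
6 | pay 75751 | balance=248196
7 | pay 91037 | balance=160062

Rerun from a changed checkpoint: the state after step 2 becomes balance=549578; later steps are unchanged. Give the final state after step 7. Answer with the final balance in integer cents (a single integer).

160380

state after step 2 := balance=549578
3 | pay 85220 | balance=470788
4 | pay 80041 | balance=396255
5 | pay 80379 | balance=320512
6 | pay 75751 | balance=248510
7 | pay 91037 | balance=160380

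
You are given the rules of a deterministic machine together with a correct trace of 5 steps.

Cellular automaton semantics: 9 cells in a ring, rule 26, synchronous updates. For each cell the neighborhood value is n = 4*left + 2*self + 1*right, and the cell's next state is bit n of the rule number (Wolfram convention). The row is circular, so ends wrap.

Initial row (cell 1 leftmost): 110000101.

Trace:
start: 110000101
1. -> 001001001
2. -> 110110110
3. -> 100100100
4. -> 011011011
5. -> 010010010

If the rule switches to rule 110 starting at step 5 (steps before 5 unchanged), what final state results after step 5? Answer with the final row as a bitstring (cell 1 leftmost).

(re-executing step 5 under rule 110; state before step 5: 011011011)
5. -> 111111111

111111111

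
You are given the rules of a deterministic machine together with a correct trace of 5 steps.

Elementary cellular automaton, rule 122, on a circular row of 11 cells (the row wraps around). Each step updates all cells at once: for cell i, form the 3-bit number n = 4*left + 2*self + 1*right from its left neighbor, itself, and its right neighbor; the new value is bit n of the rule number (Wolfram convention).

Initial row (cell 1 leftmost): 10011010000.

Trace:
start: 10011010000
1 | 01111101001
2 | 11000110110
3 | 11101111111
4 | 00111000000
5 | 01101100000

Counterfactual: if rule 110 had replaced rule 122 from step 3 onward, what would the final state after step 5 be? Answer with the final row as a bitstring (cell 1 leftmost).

(re-executing steps 3..5 under rule 110; state before step 3: 11000110110)
3 | 11001111111
4 | 01011000000
5 | 11111000000

11111000000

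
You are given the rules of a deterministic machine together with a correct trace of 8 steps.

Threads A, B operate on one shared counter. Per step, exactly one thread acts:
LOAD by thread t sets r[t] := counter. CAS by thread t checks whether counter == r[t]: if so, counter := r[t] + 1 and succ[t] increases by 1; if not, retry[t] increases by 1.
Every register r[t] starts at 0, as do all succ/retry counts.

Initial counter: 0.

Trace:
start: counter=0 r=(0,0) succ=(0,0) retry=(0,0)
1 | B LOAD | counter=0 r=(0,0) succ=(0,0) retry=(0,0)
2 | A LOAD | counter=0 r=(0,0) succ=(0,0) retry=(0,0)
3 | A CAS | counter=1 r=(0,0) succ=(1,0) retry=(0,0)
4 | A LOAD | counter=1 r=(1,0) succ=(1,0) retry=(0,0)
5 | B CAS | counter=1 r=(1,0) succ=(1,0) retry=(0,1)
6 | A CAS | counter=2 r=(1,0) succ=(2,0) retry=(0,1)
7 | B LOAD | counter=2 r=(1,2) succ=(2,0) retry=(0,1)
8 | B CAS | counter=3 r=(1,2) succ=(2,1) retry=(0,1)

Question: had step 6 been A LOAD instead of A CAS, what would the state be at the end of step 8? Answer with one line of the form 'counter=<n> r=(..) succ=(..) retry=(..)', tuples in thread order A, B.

counter=2 r=(1,1) succ=(1,1) retry=(0,1)

(re-executing from step 6 with the substitution; state before step 6: counter=1 r=(1,0) succ=(1,0) retry=(0,1))
6 | A LOAD | counter=1 r=(1,0) succ=(1,0) retry=(0,1)
7 | B LOAD | counter=1 r=(1,1) succ=(1,0) retry=(0,1)
8 | B CAS | counter=2 r=(1,1) succ=(1,1) retry=(0,1)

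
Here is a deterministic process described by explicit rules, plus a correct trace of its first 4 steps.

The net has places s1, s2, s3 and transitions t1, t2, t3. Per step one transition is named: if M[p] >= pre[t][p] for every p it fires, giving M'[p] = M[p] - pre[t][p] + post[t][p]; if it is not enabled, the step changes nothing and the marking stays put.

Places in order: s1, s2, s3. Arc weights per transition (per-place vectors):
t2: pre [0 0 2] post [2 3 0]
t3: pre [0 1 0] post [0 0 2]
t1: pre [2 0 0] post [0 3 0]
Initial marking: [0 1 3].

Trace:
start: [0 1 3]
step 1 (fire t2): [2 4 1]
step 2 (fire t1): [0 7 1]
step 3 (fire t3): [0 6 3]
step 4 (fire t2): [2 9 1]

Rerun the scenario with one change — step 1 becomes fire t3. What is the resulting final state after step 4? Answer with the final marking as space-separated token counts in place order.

(re-executing from step 1 with the substitution; state before step 1: [0 1 3])
step 1 (fire t3): [0 0 5]
step 2 (fire t1): [0 0 5]
step 3 (fire t3): [0 0 5]
step 4 (fire t2): [2 3 3]

2 3 3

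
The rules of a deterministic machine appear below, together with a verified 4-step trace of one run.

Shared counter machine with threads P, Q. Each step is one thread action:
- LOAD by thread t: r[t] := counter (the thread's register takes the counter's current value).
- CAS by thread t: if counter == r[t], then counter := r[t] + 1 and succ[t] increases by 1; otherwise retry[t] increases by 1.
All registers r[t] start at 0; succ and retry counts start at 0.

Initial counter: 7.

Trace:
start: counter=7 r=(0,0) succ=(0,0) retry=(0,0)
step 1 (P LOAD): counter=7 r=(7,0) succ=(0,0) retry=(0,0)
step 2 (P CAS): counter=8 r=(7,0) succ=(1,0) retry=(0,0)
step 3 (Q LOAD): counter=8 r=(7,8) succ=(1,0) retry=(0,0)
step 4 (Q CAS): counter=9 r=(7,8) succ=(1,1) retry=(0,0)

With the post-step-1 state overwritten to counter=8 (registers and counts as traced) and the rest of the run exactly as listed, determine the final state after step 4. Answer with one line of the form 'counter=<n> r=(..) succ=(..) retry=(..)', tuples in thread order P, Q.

state after step 1 := counter=8 r=(7,0) succ=(0,0) retry=(0,0)
step 2 (P CAS): counter=8 r=(7,0) succ=(0,0) retry=(1,0)
step 3 (Q LOAD): counter=8 r=(7,8) succ=(0,0) retry=(1,0)
step 4 (Q CAS): counter=9 r=(7,8) succ=(0,1) retry=(1,0)

counter=9 r=(7,8) succ=(0,1) retry=(1,0)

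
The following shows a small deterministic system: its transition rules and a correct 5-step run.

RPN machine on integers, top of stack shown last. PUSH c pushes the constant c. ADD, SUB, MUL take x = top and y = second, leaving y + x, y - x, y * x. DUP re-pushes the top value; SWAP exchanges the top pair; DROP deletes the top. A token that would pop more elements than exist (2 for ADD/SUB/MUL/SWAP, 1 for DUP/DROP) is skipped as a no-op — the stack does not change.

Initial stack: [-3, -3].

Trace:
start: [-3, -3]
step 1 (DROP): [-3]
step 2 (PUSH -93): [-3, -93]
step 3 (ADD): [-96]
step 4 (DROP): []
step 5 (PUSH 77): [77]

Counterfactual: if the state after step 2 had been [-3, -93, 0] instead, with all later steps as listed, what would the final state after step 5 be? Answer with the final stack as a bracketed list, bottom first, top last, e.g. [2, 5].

state after step 2 := [-3, -93, 0]
step 3 (ADD): [-3, -93]
step 4 (DROP): [-3]
step 5 (PUSH 77): [-3, 77]

[-3, 77]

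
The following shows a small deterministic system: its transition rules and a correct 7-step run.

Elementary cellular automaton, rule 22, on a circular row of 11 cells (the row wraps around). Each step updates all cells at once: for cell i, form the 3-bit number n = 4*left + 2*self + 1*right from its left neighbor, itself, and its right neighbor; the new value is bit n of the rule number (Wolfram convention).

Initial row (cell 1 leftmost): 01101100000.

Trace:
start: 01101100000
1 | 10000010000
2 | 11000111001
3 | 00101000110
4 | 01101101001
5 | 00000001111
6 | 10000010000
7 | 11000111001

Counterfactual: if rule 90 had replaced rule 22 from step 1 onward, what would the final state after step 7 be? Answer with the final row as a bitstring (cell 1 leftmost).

(re-executing steps 1..7 under rule 90; state before step 1: 01101100000)
1 | 11101110000
2 | 10101011001
3 | 10000011111
4 | 11000110000
5 | 11101111001
6 | 00101001111
7 | 11000111001

11000111001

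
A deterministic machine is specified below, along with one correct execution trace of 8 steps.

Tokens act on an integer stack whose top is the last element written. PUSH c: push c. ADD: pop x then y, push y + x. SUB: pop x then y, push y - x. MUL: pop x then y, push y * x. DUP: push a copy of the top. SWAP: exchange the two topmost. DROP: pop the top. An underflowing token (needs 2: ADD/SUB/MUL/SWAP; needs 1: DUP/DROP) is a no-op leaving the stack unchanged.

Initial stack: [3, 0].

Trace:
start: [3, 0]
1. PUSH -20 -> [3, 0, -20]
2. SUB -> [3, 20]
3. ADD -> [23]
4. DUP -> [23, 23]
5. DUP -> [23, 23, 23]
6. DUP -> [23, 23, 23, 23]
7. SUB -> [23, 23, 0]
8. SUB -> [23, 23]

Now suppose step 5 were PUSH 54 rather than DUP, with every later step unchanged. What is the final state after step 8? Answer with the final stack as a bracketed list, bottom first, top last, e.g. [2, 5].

[23, 23]

(re-executing from step 5 with the substitution; state before step 5: [23, 23])
5. PUSH 54 -> [23, 23, 54]
6. DUP -> [23, 23, 54, 54]
7. SUB -> [23, 23, 0]
8. SUB -> [23, 23]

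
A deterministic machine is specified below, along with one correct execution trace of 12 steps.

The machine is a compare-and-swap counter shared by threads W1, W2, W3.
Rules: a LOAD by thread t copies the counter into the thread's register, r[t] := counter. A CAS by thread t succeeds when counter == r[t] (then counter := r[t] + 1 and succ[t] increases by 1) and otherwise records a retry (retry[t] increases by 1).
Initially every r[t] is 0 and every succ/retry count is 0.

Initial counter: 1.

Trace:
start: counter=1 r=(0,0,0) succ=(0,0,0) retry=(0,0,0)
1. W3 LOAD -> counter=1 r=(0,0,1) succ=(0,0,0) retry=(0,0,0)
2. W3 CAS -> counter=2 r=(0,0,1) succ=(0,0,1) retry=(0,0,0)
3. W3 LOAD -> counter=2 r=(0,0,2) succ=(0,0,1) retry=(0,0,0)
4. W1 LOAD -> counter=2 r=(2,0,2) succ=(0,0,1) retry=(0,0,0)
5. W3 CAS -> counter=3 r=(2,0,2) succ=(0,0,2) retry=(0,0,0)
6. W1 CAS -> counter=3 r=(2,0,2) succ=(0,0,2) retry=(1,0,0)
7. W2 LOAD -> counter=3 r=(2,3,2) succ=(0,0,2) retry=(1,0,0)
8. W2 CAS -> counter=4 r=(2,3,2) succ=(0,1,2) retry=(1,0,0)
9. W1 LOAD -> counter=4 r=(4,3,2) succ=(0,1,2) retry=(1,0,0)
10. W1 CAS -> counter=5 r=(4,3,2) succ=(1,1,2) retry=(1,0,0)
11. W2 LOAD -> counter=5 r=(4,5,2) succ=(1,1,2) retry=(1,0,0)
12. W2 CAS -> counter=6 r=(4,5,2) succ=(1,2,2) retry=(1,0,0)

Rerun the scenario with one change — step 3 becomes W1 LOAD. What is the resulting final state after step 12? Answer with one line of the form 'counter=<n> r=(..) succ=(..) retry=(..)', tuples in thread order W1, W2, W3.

counter=6 r=(4,5,1) succ=(2,2,1) retry=(0,0,1)

(re-executing from step 3 with the substitution; state before step 3: counter=2 r=(0,0,1) succ=(0,0,1) retry=(0,0,0))
3. W1 LOAD -> counter=2 r=(2,0,1) succ=(0,0,1) retry=(0,0,0)
4. W1 LOAD -> counter=2 r=(2,0,1) succ=(0,0,1) retry=(0,0,0)
5. W3 CAS -> counter=2 r=(2,0,1) succ=(0,0,1) retry=(0,0,1)
6. W1 CAS -> counter=3 r=(2,0,1) succ=(1,0,1) retry=(0,0,1)
7. W2 LOAD -> counter=3 r=(2,3,1) succ=(1,0,1) retry=(0,0,1)
8. W2 CAS -> counter=4 r=(2,3,1) succ=(1,1,1) retry=(0,0,1)
9. W1 LOAD -> counter=4 r=(4,3,1) succ=(1,1,1) retry=(0,0,1)
10. W1 CAS -> counter=5 r=(4,3,1) succ=(2,1,1) retry=(0,0,1)
11. W2 LOAD -> counter=5 r=(4,5,1) succ=(2,1,1) retry=(0,0,1)
12. W2 CAS -> counter=6 r=(4,5,1) succ=(2,2,1) retry=(0,0,1)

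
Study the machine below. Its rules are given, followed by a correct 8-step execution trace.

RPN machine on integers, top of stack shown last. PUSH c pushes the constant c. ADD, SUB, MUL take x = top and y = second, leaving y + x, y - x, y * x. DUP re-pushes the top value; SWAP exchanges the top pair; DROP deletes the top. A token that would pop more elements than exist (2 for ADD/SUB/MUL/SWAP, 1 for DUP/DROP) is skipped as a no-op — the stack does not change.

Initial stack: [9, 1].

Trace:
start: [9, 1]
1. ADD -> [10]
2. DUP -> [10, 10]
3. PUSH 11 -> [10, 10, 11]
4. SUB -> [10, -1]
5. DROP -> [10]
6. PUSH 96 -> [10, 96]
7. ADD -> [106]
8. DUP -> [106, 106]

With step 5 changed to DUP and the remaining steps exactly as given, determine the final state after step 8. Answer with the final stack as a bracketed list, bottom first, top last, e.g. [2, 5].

(re-executing from step 5 with the substitution; state before step 5: [10, -1])
5. DUP -> [10, -1, -1]
6. PUSH 96 -> [10, -1, -1, 96]
7. ADD -> [10, -1, 95]
8. DUP -> [10, -1, 95, 95]

[10, -1, 95, 95]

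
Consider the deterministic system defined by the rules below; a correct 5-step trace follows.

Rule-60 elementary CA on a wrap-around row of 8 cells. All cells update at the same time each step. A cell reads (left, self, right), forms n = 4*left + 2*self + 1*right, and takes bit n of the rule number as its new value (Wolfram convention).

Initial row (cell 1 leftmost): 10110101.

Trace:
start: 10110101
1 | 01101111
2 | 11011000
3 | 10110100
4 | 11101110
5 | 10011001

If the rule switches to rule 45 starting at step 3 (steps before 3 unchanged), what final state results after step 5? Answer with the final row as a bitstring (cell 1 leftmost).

00001010

(re-executing steps 3..5 under rule 45; state before step 3: 11011000)
3 | 10110010
4 | 11100011
5 | 00001010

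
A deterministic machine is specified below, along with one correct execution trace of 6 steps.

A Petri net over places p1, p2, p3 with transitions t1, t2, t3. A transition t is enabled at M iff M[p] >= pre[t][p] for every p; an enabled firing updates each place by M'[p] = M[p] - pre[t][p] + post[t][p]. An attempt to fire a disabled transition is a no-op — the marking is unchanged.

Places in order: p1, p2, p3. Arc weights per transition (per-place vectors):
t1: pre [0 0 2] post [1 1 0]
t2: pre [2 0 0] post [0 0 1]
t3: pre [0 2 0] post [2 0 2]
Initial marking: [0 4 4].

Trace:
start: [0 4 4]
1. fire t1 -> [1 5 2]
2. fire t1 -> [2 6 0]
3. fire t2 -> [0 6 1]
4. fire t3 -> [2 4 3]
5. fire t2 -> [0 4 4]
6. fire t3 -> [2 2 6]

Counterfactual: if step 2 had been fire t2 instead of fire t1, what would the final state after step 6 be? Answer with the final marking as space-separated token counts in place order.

(re-executing from step 2 with the substitution; state before step 2: [1 5 2])
2. fire t2 -> [1 5 2]
3. fire t2 -> [1 5 2]
4. fire t3 -> [3 3 4]
5. fire t2 -> [1 3 5]
6. fire t3 -> [3 1 7]

3 1 7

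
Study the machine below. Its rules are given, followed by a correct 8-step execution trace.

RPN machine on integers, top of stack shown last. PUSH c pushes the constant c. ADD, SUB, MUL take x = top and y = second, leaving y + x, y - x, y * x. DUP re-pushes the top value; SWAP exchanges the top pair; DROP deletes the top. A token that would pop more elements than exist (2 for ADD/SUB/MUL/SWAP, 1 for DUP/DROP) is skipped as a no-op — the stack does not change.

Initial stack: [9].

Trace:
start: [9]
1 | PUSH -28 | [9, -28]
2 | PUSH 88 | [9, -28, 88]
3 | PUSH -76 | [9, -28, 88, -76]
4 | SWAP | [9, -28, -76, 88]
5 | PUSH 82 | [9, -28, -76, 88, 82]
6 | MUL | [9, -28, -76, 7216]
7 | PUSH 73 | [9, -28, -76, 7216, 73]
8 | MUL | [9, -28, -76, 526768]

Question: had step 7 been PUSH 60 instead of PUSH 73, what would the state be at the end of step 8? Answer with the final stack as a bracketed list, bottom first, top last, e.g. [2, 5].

(re-executing from step 7 with the substitution; state before step 7: [9, -28, -76, 7216])
7 | PUSH 60 | [9, -28, -76, 7216, 60]
8 | MUL | [9, -28, -76, 432960]

[9, -28, -76, 432960]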